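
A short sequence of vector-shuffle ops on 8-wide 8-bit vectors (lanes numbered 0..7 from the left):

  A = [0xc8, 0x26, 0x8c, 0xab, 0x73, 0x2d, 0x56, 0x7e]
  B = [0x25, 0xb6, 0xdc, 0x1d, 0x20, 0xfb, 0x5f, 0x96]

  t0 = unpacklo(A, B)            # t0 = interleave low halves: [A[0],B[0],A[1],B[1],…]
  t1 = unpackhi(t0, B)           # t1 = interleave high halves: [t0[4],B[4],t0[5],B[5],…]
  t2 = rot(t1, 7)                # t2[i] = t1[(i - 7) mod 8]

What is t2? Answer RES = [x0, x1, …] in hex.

t0 = [0xc8, 0x25, 0x26, 0xb6, 0x8c, 0xdc, 0xab, 0x1d]
t1 = [0x8c, 0x20, 0xdc, 0xfb, 0xab, 0x5f, 0x1d, 0x96]
t2 = [0x20, 0xdc, 0xfb, 0xab, 0x5f, 0x1d, 0x96, 0x8c]

RES = [ 0x20  0xdc  0xfb  0xab  0x5f  0x1d  0x96  0x8c ]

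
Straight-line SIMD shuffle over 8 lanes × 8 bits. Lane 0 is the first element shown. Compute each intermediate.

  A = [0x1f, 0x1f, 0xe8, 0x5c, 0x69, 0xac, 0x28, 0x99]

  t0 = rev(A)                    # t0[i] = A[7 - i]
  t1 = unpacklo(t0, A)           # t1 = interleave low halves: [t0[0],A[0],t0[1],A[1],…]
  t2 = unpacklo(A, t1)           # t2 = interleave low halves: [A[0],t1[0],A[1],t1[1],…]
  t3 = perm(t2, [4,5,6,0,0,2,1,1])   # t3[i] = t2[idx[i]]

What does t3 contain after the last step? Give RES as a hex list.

→ t0 |99|28|ac|69|5c|e8|1f|1f|
→ t1 |99|1f|28|1f|ac|e8|69|5c|
→ t2 |1f|99|1f|1f|e8|28|5c|1f|
→ t3 |e8|28|5c|1f|1f|1f|99|99|

RES = [ 0xe8  0x28  0x5c  0x1f  0x1f  0x1f  0x99  0x99 ]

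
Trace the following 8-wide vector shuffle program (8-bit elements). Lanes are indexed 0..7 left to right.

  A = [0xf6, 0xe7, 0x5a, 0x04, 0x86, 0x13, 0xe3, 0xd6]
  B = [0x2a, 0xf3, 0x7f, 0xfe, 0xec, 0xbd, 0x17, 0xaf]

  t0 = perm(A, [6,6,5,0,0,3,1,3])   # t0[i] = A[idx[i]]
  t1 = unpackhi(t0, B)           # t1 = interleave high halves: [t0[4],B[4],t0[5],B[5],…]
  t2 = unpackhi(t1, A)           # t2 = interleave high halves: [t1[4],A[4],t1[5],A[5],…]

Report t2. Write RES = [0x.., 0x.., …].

RES = [ 0xe7  0x86  0x17  0x13  0x04  0xe3  0xaf  0xd6 ]

→ t0 |e3|e3|13|f6|f6|04|e7|04|
→ t1 |f6|ec|04|bd|e7|17|04|af|
→ t2 |e7|86|17|13|04|e3|af|d6|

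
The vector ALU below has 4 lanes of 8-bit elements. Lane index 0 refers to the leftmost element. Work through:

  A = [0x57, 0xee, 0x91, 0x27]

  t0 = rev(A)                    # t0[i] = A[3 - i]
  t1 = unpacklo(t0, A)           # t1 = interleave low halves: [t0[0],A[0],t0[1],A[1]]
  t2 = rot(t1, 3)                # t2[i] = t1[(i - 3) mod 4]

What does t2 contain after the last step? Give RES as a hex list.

RES = [0x57, 0x91, 0xee, 0x27]

→ t0 |27|91|ee|57|
→ t1 |27|57|91|ee|
→ t2 |57|91|ee|27|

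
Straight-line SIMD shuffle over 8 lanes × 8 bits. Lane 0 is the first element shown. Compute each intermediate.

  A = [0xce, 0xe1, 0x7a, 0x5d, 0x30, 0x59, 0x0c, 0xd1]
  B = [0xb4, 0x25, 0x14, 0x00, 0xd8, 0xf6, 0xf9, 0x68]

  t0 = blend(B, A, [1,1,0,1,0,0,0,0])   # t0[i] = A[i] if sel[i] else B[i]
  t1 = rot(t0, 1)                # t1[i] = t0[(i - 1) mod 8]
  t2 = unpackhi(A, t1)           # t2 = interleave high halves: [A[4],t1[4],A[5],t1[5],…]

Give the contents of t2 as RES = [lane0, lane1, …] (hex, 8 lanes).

  t0: ce e1 14 5d d8 f6 f9 68
  t1: 68 ce e1 14 5d d8 f6 f9
  t2: 30 5d 59 d8 0c f6 d1 f9

RES = [0x30, 0x5d, 0x59, 0xd8, 0x0c, 0xf6, 0xd1, 0xf9]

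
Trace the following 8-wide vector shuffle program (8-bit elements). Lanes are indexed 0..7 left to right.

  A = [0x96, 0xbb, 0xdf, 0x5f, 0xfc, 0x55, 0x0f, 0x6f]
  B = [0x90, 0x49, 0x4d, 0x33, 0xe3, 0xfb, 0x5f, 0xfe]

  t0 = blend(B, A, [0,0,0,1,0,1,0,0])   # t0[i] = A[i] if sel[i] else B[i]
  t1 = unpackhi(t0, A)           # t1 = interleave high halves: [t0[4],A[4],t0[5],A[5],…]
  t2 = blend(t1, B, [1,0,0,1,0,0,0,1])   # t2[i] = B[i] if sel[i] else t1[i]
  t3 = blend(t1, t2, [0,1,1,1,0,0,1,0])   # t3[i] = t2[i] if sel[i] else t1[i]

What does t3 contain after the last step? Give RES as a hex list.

t0 = [0x90, 0x49, 0x4d, 0x5f, 0xe3, 0x55, 0x5f, 0xfe]
t1 = [0xe3, 0xfc, 0x55, 0x55, 0x5f, 0x0f, 0xfe, 0x6f]
t2 = [0x90, 0xfc, 0x55, 0x33, 0x5f, 0x0f, 0xfe, 0xfe]
t3 = [0xe3, 0xfc, 0x55, 0x33, 0x5f, 0x0f, 0xfe, 0x6f]

RES = [ 0xe3  0xfc  0x55  0x33  0x5f  0x0f  0xfe  0x6f ]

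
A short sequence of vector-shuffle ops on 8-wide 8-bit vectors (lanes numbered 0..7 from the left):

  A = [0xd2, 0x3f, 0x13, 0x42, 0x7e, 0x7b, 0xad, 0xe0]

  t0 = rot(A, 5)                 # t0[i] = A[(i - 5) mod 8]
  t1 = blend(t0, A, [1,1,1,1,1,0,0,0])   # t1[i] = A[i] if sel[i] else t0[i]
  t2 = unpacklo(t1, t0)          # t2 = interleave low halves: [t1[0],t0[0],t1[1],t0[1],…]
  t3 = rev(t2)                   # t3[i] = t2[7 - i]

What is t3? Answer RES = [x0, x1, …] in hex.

RES = [0xad, 0x42, 0x7b, 0x13, 0x7e, 0x3f, 0x42, 0xd2]

  t0: 42 7e 7b ad e0 d2 3f 13
  t1: d2 3f 13 42 7e d2 3f 13
  t2: d2 42 3f 7e 13 7b 42 ad
  t3: ad 42 7b 13 7e 3f 42 d2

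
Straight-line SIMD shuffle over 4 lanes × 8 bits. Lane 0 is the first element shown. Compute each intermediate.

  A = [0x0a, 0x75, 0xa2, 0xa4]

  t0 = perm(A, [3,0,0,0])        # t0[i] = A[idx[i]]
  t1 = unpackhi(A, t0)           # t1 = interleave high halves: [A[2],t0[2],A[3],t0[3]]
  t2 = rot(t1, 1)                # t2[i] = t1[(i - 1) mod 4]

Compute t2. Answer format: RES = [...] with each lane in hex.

RES = [ 0x0a  0xa2  0x0a  0xa4 ]

  t0: a4 0a 0a 0a
  t1: a2 0a a4 0a
  t2: 0a a2 0a a4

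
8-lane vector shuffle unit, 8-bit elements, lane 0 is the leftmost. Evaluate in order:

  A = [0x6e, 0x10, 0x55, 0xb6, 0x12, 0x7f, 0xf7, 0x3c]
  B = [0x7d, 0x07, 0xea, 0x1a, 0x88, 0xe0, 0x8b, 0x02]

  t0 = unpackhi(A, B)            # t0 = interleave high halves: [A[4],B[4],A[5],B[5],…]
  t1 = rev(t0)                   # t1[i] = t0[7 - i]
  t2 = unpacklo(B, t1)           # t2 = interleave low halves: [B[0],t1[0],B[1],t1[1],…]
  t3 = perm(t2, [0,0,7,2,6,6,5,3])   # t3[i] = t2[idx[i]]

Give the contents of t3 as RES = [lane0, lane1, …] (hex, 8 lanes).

RES = [0x7d, 0x7d, 0xf7, 0x07, 0x1a, 0x1a, 0x8b, 0x3c]

t0 = [0x12, 0x88, 0x7f, 0xe0, 0xf7, 0x8b, 0x3c, 0x02]
t1 = [0x02, 0x3c, 0x8b, 0xf7, 0xe0, 0x7f, 0x88, 0x12]
t2 = [0x7d, 0x02, 0x07, 0x3c, 0xea, 0x8b, 0x1a, 0xf7]
t3 = [0x7d, 0x7d, 0xf7, 0x07, 0x1a, 0x1a, 0x8b, 0x3c]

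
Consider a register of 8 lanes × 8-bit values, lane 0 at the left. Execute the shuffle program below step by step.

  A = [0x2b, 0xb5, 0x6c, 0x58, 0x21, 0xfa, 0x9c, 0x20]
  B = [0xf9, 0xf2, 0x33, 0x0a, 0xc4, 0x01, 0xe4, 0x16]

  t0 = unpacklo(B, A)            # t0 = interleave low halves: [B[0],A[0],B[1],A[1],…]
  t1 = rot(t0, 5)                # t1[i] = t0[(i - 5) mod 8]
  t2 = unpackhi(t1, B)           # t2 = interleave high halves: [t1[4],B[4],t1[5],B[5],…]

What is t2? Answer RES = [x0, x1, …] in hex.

RES = [ 0x58  0xc4  0xf9  0x01  0x2b  0xe4  0xf2  0x16 ]

  t0: f9 2b f2 b5 33 6c 0a 58
  t1: b5 33 6c 0a 58 f9 2b f2
  t2: 58 c4 f9 01 2b e4 f2 16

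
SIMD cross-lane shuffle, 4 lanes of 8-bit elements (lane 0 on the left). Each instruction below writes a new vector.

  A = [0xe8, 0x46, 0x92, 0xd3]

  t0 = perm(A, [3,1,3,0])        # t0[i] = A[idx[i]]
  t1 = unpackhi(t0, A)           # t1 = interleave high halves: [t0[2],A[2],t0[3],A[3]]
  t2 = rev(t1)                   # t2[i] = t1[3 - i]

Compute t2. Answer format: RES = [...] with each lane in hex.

t0 = [0xd3, 0x46, 0xd3, 0xe8]
t1 = [0xd3, 0x92, 0xe8, 0xd3]
t2 = [0xd3, 0xe8, 0x92, 0xd3]

RES = [0xd3, 0xe8, 0x92, 0xd3]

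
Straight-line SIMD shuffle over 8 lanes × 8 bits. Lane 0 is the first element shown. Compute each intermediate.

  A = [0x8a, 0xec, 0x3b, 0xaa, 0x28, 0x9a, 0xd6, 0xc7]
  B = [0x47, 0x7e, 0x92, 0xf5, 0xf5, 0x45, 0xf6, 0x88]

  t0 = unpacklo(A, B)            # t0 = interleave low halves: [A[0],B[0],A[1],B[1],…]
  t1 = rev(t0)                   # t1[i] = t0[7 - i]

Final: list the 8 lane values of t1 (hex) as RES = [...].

t0 = [0x8a, 0x47, 0xec, 0x7e, 0x3b, 0x92, 0xaa, 0xf5]
t1 = [0xf5, 0xaa, 0x92, 0x3b, 0x7e, 0xec, 0x47, 0x8a]

RES = [ 0xf5  0xaa  0x92  0x3b  0x7e  0xec  0x47  0x8a ]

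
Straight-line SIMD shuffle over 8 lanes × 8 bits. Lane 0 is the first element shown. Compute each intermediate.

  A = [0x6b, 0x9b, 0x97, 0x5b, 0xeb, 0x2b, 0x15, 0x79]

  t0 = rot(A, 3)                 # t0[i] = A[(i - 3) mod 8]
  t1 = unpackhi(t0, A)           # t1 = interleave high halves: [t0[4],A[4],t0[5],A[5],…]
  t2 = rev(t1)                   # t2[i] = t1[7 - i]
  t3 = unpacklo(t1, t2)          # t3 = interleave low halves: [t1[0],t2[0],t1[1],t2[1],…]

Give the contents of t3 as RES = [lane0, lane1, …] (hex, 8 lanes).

RES = [ 0x9b  0x79  0xeb  0xeb  0x97  0x15  0x2b  0x5b ]

→ t0 |2b|15|79|6b|9b|97|5b|eb|
→ t1 |9b|eb|97|2b|5b|15|eb|79|
→ t2 |79|eb|15|5b|2b|97|eb|9b|
→ t3 |9b|79|eb|eb|97|15|2b|5b|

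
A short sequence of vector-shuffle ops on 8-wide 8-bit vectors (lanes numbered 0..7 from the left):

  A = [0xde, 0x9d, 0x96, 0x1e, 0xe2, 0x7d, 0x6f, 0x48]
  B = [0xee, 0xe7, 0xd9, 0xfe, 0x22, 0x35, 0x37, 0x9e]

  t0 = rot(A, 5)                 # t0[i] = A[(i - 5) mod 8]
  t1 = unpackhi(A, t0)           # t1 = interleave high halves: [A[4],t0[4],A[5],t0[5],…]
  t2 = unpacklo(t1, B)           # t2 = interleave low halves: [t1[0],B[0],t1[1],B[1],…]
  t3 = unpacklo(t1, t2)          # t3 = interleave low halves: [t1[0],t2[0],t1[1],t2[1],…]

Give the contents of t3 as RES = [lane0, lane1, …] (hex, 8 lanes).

  t0: 1e e2 7d 6f 48 de 9d 96
  t1: e2 48 7d de 6f 9d 48 96
  t2: e2 ee 48 e7 7d d9 de fe
  t3: e2 e2 48 ee 7d 48 de e7

RES = [ 0xe2  0xe2  0x48  0xee  0x7d  0x48  0xde  0xe7 ]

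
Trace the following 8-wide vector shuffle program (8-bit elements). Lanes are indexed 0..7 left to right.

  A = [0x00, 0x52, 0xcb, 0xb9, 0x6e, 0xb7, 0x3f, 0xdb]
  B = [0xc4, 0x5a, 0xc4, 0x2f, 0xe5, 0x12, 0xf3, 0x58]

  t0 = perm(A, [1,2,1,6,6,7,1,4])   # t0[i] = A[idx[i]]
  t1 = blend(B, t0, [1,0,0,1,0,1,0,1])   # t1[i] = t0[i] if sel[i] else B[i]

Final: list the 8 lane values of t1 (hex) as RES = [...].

  t0: 52 cb 52 3f 3f db 52 6e
  t1: 52 5a c4 3f e5 db f3 6e

RES = [ 0x52  0x5a  0xc4  0x3f  0xe5  0xdb  0xf3  0x6e ]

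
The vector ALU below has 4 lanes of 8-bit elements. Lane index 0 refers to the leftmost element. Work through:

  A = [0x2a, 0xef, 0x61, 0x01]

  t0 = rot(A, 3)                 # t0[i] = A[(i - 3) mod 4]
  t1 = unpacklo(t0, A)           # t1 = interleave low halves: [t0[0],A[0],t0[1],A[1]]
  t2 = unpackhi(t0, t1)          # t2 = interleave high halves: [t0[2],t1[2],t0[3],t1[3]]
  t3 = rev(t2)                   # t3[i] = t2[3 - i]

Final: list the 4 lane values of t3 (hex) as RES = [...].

RES = [ 0xef  0x2a  0x61  0x01 ]

t0 = [0xef, 0x61, 0x01, 0x2a]
t1 = [0xef, 0x2a, 0x61, 0xef]
t2 = [0x01, 0x61, 0x2a, 0xef]
t3 = [0xef, 0x2a, 0x61, 0x01]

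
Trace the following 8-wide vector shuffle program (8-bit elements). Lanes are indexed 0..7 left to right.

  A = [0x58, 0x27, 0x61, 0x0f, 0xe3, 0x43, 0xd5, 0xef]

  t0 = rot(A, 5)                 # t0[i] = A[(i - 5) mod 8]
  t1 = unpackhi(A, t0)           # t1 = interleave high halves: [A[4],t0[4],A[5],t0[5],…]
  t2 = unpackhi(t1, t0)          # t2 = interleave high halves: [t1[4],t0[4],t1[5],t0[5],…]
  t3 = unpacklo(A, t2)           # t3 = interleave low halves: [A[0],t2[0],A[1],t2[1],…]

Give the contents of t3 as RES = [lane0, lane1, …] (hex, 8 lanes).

t0 = [0x0f, 0xe3, 0x43, 0xd5, 0xef, 0x58, 0x27, 0x61]
t1 = [0xe3, 0xef, 0x43, 0x58, 0xd5, 0x27, 0xef, 0x61]
t2 = [0xd5, 0xef, 0x27, 0x58, 0xef, 0x27, 0x61, 0x61]
t3 = [0x58, 0xd5, 0x27, 0xef, 0x61, 0x27, 0x0f, 0x58]

RES = [0x58, 0xd5, 0x27, 0xef, 0x61, 0x27, 0x0f, 0x58]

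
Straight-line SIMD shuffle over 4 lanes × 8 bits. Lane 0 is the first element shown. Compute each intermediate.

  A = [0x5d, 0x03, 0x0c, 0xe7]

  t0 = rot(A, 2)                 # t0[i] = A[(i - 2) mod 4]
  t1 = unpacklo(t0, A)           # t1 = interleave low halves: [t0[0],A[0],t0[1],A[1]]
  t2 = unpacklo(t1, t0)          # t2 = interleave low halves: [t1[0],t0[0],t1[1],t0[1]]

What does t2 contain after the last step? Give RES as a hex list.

RES = [0x0c, 0x0c, 0x5d, 0xe7]

t0 = [0x0c, 0xe7, 0x5d, 0x03]
t1 = [0x0c, 0x5d, 0xe7, 0x03]
t2 = [0x0c, 0x0c, 0x5d, 0xe7]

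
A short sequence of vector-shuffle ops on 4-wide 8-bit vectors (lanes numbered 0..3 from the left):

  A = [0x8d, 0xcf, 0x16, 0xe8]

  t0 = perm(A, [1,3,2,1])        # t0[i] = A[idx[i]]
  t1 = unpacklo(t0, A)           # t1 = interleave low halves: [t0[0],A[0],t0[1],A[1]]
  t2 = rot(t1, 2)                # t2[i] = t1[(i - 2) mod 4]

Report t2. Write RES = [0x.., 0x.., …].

→ t0 |cf|e8|16|cf|
→ t1 |cf|8d|e8|cf|
→ t2 |e8|cf|cf|8d|

RES = [0xe8, 0xcf, 0xcf, 0x8d]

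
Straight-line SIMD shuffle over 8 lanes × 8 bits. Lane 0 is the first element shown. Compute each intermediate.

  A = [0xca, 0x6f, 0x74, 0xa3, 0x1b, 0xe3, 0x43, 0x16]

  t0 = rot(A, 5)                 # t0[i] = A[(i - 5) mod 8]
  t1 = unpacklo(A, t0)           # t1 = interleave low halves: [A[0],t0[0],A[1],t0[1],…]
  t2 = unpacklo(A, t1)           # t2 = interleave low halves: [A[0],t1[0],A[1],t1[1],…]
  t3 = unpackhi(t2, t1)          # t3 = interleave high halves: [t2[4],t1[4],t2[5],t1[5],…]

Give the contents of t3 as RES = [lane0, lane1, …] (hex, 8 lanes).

RES = [ 0x74  0x74  0x6f  0xe3  0xa3  0xa3  0x1b  0x43 ]

  t0: a3 1b e3 43 16 ca 6f 74
  t1: ca a3 6f 1b 74 e3 a3 43
  t2: ca ca 6f a3 74 6f a3 1b
  t3: 74 74 6f e3 a3 a3 1b 43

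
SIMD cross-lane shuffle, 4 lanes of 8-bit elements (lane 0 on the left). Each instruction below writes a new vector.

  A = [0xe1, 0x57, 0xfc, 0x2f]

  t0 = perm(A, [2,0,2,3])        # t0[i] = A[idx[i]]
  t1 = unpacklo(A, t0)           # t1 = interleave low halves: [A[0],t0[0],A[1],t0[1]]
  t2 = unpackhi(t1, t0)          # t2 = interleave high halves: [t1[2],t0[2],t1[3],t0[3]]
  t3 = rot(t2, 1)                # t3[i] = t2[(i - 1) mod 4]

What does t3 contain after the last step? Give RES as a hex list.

RES = [ 0x2f  0x57  0xfc  0xe1 ]

→ t0 |fc|e1|fc|2f|
→ t1 |e1|fc|57|e1|
→ t2 |57|fc|e1|2f|
→ t3 |2f|57|fc|e1|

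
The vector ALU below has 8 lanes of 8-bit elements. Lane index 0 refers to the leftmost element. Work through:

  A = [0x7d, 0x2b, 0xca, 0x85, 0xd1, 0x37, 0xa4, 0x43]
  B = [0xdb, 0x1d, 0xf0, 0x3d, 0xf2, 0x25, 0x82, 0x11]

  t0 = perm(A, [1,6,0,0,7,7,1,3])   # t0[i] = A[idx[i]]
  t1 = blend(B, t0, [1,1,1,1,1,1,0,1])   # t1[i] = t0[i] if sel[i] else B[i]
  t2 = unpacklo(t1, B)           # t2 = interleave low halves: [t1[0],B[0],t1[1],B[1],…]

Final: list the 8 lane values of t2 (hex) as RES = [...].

→ t0 |2b|a4|7d|7d|43|43|2b|85|
→ t1 |2b|a4|7d|7d|43|43|82|85|
→ t2 |2b|db|a4|1d|7d|f0|7d|3d|

RES = [0x2b, 0xdb, 0xa4, 0x1d, 0x7d, 0xf0, 0x7d, 0x3d]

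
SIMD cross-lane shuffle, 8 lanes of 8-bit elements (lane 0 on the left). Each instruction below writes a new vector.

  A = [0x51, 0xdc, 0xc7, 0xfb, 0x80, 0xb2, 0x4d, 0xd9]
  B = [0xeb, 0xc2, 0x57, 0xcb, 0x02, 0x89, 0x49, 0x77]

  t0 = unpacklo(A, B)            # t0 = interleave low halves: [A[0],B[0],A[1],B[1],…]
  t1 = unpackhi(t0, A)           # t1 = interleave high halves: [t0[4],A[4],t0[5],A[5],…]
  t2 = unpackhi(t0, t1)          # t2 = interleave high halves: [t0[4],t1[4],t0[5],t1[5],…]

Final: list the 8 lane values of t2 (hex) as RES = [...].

  t0: 51 eb dc c2 c7 57 fb cb
  t1: c7 80 57 b2 fb 4d cb d9
  t2: c7 fb 57 4d fb cb cb d9

RES = [0xc7, 0xfb, 0x57, 0x4d, 0xfb, 0xcb, 0xcb, 0xd9]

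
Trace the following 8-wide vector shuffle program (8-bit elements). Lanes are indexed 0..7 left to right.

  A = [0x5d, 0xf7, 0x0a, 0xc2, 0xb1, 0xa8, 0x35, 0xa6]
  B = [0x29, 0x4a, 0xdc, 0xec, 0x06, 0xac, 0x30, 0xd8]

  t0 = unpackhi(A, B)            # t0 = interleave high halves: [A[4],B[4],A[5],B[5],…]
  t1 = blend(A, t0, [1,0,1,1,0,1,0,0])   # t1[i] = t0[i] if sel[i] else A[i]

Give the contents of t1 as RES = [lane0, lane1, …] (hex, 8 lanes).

t0 = [0xb1, 0x06, 0xa8, 0xac, 0x35, 0x30, 0xa6, 0xd8]
t1 = [0xb1, 0xf7, 0xa8, 0xac, 0xb1, 0x30, 0x35, 0xa6]

RES = [ 0xb1  0xf7  0xa8  0xac  0xb1  0x30  0x35  0xa6 ]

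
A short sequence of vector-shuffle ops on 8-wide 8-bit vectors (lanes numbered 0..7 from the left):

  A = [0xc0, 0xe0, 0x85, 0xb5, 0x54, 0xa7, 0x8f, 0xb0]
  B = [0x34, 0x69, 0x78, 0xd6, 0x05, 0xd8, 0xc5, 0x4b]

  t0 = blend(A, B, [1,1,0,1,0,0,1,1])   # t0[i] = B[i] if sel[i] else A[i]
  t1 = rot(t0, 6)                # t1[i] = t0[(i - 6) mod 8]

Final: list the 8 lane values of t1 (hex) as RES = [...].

t0 = [0x34, 0x69, 0x85, 0xd6, 0x54, 0xa7, 0xc5, 0x4b]
t1 = [0x85, 0xd6, 0x54, 0xa7, 0xc5, 0x4b, 0x34, 0x69]

RES = [0x85, 0xd6, 0x54, 0xa7, 0xc5, 0x4b, 0x34, 0x69]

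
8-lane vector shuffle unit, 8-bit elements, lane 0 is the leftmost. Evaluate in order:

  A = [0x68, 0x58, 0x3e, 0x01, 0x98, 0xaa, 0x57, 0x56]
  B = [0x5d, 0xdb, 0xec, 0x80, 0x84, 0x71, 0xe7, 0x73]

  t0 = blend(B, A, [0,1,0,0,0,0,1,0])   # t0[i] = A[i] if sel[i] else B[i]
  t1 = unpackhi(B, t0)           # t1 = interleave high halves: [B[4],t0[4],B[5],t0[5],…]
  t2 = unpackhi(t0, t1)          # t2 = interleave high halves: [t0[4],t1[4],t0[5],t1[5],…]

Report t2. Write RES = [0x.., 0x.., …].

RES = [ 0x84  0xe7  0x71  0x57  0x57  0x73  0x73  0x73 ]

t0 = [0x5d, 0x58, 0xec, 0x80, 0x84, 0x71, 0x57, 0x73]
t1 = [0x84, 0x84, 0x71, 0x71, 0xe7, 0x57, 0x73, 0x73]
t2 = [0x84, 0xe7, 0x71, 0x57, 0x57, 0x73, 0x73, 0x73]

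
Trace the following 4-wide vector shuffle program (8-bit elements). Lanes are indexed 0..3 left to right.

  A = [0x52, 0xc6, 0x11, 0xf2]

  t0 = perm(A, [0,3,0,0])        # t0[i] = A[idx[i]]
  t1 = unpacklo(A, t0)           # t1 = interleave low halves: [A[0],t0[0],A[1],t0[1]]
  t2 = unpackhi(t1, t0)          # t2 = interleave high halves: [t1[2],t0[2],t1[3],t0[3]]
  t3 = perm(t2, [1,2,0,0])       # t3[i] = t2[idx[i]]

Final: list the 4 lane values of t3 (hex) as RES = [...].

RES = [0x52, 0xf2, 0xc6, 0xc6]

→ t0 |52|f2|52|52|
→ t1 |52|52|c6|f2|
→ t2 |c6|52|f2|52|
→ t3 |52|f2|c6|c6|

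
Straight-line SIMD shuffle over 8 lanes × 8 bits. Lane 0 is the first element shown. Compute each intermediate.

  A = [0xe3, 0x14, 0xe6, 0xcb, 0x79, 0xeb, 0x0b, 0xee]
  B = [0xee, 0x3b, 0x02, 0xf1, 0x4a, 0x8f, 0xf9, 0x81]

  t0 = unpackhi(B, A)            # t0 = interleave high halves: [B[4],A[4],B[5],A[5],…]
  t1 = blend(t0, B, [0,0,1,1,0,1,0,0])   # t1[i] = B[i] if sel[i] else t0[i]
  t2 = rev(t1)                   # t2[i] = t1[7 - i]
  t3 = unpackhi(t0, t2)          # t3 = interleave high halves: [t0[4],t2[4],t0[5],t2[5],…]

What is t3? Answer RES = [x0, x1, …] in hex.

  t0: 4a 79 8f eb f9 0b 81 ee
  t1: 4a 79 02 f1 f9 8f 81 ee
  t2: ee 81 8f f9 f1 02 79 4a
  t3: f9 f1 0b 02 81 79 ee 4a

RES = [0xf9, 0xf1, 0x0b, 0x02, 0x81, 0x79, 0xee, 0x4a]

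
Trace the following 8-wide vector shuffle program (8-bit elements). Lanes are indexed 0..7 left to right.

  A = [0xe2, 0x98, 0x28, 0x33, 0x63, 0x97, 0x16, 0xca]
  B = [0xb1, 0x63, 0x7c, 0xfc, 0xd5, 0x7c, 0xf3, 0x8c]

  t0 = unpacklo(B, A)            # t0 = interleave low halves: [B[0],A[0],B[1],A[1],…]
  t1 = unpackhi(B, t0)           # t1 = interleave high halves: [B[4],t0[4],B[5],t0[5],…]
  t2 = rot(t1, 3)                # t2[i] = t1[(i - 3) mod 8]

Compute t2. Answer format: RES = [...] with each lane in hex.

→ t0 |b1|e2|63|98|7c|28|fc|33|
→ t1 |d5|7c|7c|28|f3|fc|8c|33|
→ t2 |fc|8c|33|d5|7c|7c|28|f3|

RES = [0xfc, 0x8c, 0x33, 0xd5, 0x7c, 0x7c, 0x28, 0xf3]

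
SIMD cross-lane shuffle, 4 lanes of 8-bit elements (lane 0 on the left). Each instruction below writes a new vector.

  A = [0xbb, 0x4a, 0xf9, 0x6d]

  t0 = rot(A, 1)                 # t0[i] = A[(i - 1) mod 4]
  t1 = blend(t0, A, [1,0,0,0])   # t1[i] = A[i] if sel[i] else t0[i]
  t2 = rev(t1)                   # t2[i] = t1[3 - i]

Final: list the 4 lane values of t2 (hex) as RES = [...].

RES = [ 0xf9  0x4a  0xbb  0xbb ]

→ t0 |6d|bb|4a|f9|
→ t1 |bb|bb|4a|f9|
→ t2 |f9|4a|bb|bb|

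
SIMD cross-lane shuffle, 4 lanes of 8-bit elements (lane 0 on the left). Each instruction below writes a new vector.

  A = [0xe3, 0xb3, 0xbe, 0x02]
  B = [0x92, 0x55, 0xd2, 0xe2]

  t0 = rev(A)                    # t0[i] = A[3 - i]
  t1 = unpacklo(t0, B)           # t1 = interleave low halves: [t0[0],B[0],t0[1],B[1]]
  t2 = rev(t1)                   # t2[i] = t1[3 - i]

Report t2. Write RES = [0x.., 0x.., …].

  t0: 02 be b3 e3
  t1: 02 92 be 55
  t2: 55 be 92 02

RES = [0x55, 0xbe, 0x92, 0x02]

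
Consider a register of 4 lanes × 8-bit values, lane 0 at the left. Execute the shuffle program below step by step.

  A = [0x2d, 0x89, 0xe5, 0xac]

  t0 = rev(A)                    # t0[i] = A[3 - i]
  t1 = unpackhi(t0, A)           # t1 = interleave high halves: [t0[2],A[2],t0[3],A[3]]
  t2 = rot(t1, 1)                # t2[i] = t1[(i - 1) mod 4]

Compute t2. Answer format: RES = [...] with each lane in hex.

→ t0 |ac|e5|89|2d|
→ t1 |89|e5|2d|ac|
→ t2 |ac|89|e5|2d|

RES = [0xac, 0x89, 0xe5, 0x2d]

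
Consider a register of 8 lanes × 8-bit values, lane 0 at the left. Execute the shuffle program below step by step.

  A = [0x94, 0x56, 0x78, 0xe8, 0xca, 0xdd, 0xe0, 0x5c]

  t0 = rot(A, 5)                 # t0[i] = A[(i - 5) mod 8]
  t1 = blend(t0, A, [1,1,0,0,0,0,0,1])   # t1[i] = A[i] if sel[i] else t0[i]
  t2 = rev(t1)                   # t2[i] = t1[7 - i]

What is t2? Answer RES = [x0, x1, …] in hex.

  t0: e8 ca dd e0 5c 94 56 78
  t1: 94 56 dd e0 5c 94 56 5c
  t2: 5c 56 94 5c e0 dd 56 94

RES = [ 0x5c  0x56  0x94  0x5c  0xe0  0xdd  0x56  0x94 ]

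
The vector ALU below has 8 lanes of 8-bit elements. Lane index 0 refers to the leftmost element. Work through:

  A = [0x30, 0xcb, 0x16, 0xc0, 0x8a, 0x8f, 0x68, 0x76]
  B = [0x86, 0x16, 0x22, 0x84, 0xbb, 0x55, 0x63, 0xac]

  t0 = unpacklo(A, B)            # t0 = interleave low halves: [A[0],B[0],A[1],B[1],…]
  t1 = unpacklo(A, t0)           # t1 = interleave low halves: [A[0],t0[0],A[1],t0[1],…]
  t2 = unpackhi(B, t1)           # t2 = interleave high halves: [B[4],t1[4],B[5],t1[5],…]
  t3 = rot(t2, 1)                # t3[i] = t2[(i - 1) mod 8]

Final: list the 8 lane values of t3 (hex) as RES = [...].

  t0: 30 86 cb 16 16 22 c0 84
  t1: 30 30 cb 86 16 cb c0 16
  t2: bb 16 55 cb 63 c0 ac 16
  t3: 16 bb 16 55 cb 63 c0 ac

RES = [ 0x16  0xbb  0x16  0x55  0xcb  0x63  0xc0  0xac ]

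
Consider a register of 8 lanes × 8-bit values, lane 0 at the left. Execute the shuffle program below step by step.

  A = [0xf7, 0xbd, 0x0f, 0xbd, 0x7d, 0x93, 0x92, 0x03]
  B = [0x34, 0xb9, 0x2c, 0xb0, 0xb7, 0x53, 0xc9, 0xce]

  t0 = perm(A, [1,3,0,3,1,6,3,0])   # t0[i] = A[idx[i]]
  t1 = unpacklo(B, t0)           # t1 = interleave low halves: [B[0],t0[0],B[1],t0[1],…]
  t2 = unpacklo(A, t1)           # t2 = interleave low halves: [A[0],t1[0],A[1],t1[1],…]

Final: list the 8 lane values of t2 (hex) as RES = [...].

RES = [0xf7, 0x34, 0xbd, 0xbd, 0x0f, 0xb9, 0xbd, 0xbd]

→ t0 |bd|bd|f7|bd|bd|92|bd|f7|
→ t1 |34|bd|b9|bd|2c|f7|b0|bd|
→ t2 |f7|34|bd|bd|0f|b9|bd|bd|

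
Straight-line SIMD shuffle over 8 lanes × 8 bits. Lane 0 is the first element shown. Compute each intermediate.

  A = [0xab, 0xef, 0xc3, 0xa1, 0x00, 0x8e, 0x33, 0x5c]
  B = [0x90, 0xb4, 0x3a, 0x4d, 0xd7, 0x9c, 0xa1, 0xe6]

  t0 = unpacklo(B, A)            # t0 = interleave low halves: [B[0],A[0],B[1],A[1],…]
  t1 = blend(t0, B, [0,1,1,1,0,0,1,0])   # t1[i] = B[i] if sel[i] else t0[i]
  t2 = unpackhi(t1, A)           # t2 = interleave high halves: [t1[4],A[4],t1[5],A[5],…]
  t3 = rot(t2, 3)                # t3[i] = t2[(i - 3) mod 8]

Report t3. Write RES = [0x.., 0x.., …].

  t0: 90 ab b4 ef 3a c3 4d a1
  t1: 90 b4 3a 4d 3a c3 a1 a1
  t2: 3a 00 c3 8e a1 33 a1 5c
  t3: 33 a1 5c 3a 00 c3 8e a1

RES = [0x33, 0xa1, 0x5c, 0x3a, 0x00, 0xc3, 0x8e, 0xa1]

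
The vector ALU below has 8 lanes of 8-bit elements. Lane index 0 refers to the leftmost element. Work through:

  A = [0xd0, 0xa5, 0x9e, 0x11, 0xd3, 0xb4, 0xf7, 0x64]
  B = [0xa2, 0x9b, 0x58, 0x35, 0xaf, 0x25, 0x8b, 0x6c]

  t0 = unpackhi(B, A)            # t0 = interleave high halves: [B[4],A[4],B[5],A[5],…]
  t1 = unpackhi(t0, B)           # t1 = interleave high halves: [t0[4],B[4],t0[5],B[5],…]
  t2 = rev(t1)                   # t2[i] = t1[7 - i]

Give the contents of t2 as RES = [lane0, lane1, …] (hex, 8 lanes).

t0 = [0xaf, 0xd3, 0x25, 0xb4, 0x8b, 0xf7, 0x6c, 0x64]
t1 = [0x8b, 0xaf, 0xf7, 0x25, 0x6c, 0x8b, 0x64, 0x6c]
t2 = [0x6c, 0x64, 0x8b, 0x6c, 0x25, 0xf7, 0xaf, 0x8b]

RES = [ 0x6c  0x64  0x8b  0x6c  0x25  0xf7  0xaf  0x8b ]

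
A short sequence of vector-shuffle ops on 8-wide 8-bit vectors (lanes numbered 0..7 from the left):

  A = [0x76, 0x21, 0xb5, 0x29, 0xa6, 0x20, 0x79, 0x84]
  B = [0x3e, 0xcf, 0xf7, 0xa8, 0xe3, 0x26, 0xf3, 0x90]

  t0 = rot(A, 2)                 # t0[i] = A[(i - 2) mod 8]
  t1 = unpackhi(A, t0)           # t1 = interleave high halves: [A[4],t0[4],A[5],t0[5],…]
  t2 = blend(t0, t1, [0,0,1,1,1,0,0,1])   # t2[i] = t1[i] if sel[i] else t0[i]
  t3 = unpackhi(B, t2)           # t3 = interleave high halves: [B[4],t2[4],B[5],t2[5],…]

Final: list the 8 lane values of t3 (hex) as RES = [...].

  t0: 79 84 76 21 b5 29 a6 20
  t1: a6 b5 20 29 79 a6 84 20
  t2: 79 84 20 29 79 29 a6 20
  t3: e3 79 26 29 f3 a6 90 20

RES = [ 0xe3  0x79  0x26  0x29  0xf3  0xa6  0x90  0x20 ]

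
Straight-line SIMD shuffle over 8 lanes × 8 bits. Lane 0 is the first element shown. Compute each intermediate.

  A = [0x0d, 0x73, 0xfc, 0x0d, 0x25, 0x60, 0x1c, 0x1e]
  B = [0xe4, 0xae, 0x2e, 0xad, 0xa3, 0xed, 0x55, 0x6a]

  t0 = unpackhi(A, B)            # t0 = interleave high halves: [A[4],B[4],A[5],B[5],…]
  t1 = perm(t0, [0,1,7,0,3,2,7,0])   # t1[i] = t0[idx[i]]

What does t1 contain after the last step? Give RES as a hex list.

t0 = [0x25, 0xa3, 0x60, 0xed, 0x1c, 0x55, 0x1e, 0x6a]
t1 = [0x25, 0xa3, 0x6a, 0x25, 0xed, 0x60, 0x6a, 0x25]

RES = [ 0x25  0xa3  0x6a  0x25  0xed  0x60  0x6a  0x25 ]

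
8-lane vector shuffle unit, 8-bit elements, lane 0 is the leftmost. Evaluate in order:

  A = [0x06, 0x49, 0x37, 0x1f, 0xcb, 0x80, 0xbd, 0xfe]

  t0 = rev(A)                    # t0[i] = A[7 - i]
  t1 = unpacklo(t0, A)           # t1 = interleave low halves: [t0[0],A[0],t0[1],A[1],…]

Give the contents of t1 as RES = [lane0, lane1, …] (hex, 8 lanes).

RES = [ 0xfe  0x06  0xbd  0x49  0x80  0x37  0xcb  0x1f ]

→ t0 |fe|bd|80|cb|1f|37|49|06|
→ t1 |fe|06|bd|49|80|37|cb|1f|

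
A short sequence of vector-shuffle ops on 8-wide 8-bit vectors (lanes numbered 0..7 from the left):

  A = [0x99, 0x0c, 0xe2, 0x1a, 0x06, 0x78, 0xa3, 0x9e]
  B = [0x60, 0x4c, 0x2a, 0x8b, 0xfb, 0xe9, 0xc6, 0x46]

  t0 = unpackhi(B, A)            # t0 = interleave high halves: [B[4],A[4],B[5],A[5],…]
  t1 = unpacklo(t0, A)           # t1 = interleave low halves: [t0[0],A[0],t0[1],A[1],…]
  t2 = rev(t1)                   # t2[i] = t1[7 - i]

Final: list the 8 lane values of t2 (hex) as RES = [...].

RES = [0x1a, 0x78, 0xe2, 0xe9, 0x0c, 0x06, 0x99, 0xfb]

t0 = [0xfb, 0x06, 0xe9, 0x78, 0xc6, 0xa3, 0x46, 0x9e]
t1 = [0xfb, 0x99, 0x06, 0x0c, 0xe9, 0xe2, 0x78, 0x1a]
t2 = [0x1a, 0x78, 0xe2, 0xe9, 0x0c, 0x06, 0x99, 0xfb]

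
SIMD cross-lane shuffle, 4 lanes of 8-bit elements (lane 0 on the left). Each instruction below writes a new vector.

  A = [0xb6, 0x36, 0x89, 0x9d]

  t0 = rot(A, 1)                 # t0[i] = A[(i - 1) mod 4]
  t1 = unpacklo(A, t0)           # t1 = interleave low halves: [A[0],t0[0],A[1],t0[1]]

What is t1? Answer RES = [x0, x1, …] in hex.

RES = [ 0xb6  0x9d  0x36  0xb6 ]

t0 = [0x9d, 0xb6, 0x36, 0x89]
t1 = [0xb6, 0x9d, 0x36, 0xb6]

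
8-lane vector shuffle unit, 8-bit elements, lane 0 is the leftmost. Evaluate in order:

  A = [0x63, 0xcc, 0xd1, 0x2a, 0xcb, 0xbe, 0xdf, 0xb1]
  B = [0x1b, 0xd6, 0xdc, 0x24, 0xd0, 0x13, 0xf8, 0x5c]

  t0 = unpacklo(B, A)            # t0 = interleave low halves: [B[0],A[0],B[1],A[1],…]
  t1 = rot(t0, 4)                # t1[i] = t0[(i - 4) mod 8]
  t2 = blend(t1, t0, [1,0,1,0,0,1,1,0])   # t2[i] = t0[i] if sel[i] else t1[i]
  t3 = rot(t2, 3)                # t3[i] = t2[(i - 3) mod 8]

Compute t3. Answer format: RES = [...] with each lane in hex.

RES = [ 0xd1  0x24  0xcc  0x1b  0xd1  0xd6  0x2a  0x1b ]

→ t0 |1b|63|d6|cc|dc|d1|24|2a|
→ t1 |dc|d1|24|2a|1b|63|d6|cc|
→ t2 |1b|d1|d6|2a|1b|d1|24|cc|
→ t3 |d1|24|cc|1b|d1|d6|2a|1b|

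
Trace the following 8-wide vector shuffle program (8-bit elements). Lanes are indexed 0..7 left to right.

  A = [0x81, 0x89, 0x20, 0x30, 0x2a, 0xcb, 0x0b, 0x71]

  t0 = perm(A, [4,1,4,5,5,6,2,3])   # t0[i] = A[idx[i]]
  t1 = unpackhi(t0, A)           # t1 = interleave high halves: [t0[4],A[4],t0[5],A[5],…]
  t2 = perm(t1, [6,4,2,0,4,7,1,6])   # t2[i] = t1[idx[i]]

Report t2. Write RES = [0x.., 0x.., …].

  t0: 2a 89 2a cb cb 0b 20 30
  t1: cb 2a 0b cb 20 0b 30 71
  t2: 30 20 0b cb 20 71 2a 30

RES = [0x30, 0x20, 0x0b, 0xcb, 0x20, 0x71, 0x2a, 0x30]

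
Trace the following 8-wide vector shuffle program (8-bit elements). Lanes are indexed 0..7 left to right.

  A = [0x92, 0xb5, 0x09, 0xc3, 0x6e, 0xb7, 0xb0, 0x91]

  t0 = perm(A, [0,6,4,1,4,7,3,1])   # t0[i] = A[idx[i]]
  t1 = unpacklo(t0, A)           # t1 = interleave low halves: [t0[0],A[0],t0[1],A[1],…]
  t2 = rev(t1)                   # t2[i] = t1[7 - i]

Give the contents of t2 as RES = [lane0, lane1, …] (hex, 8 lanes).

  t0: 92 b0 6e b5 6e 91 c3 b5
  t1: 92 92 b0 b5 6e 09 b5 c3
  t2: c3 b5 09 6e b5 b0 92 92

RES = [0xc3, 0xb5, 0x09, 0x6e, 0xb5, 0xb0, 0x92, 0x92]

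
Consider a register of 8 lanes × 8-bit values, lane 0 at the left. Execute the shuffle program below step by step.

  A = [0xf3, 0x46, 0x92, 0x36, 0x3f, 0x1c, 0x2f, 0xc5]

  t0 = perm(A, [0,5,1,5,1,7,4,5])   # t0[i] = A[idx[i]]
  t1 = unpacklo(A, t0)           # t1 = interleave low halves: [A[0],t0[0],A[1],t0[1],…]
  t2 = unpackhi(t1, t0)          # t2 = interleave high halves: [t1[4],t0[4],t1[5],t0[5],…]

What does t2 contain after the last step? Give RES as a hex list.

  t0: f3 1c 46 1c 46 c5 3f 1c
  t1: f3 f3 46 1c 92 46 36 1c
  t2: 92 46 46 c5 36 3f 1c 1c

RES = [0x92, 0x46, 0x46, 0xc5, 0x36, 0x3f, 0x1c, 0x1c]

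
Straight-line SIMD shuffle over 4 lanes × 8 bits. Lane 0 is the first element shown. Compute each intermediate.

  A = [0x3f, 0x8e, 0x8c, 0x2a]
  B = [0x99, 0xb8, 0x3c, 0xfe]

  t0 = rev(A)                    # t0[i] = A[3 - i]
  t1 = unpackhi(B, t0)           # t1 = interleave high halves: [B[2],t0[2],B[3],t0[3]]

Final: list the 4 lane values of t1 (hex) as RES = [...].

  t0: 2a 8c 8e 3f
  t1: 3c 8e fe 3f

RES = [ 0x3c  0x8e  0xfe  0x3f ]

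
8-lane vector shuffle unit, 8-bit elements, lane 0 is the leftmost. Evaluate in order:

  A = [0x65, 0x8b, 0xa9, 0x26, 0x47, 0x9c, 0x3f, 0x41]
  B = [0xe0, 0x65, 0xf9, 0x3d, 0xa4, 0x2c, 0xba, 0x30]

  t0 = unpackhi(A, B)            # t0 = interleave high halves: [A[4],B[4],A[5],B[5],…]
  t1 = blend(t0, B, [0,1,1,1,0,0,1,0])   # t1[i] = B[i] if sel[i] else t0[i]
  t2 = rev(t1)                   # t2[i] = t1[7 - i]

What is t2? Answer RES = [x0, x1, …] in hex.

t0 = [0x47, 0xa4, 0x9c, 0x2c, 0x3f, 0xba, 0x41, 0x30]
t1 = [0x47, 0x65, 0xf9, 0x3d, 0x3f, 0xba, 0xba, 0x30]
t2 = [0x30, 0xba, 0xba, 0x3f, 0x3d, 0xf9, 0x65, 0x47]

RES = [0x30, 0xba, 0xba, 0x3f, 0x3d, 0xf9, 0x65, 0x47]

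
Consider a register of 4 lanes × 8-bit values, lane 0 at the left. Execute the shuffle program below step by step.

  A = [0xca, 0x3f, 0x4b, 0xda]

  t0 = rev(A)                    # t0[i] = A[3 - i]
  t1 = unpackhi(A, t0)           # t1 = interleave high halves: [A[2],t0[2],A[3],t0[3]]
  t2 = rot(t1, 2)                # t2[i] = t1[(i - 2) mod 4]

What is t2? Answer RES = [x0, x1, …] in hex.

RES = [ 0xda  0xca  0x4b  0x3f ]

  t0: da 4b 3f ca
  t1: 4b 3f da ca
  t2: da ca 4b 3f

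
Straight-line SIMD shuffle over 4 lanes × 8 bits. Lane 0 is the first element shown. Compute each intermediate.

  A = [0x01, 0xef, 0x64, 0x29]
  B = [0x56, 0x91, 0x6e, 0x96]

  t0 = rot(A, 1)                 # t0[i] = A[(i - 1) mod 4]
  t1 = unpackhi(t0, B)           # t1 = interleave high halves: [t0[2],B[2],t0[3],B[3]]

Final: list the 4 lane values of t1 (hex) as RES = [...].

  t0: 29 01 ef 64
  t1: ef 6e 64 96

RES = [0xef, 0x6e, 0x64, 0x96]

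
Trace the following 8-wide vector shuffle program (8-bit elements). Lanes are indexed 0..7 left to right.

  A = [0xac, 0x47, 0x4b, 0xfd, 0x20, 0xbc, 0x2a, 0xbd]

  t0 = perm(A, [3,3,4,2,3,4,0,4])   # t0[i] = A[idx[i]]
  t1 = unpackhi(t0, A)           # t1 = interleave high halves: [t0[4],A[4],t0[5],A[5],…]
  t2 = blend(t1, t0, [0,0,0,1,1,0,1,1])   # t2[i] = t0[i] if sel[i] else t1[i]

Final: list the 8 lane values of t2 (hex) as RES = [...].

→ t0 |fd|fd|20|4b|fd|20|ac|20|
→ t1 |fd|20|20|bc|ac|2a|20|bd|
→ t2 |fd|20|20|4b|fd|2a|ac|20|

RES = [0xfd, 0x20, 0x20, 0x4b, 0xfd, 0x2a, 0xac, 0x20]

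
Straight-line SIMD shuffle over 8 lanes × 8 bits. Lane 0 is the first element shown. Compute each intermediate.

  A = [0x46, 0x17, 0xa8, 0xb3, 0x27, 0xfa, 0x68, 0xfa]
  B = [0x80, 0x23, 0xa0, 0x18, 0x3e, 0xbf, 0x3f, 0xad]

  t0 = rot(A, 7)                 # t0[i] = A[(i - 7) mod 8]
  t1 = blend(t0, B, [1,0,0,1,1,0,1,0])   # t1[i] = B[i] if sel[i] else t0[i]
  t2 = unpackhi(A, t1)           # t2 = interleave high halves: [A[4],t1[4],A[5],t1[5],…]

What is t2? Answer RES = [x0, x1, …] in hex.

  t0: 17 a8 b3 27 fa 68 fa 46
  t1: 80 a8 b3 18 3e 68 3f 46
  t2: 27 3e fa 68 68 3f fa 46

RES = [0x27, 0x3e, 0xfa, 0x68, 0x68, 0x3f, 0xfa, 0x46]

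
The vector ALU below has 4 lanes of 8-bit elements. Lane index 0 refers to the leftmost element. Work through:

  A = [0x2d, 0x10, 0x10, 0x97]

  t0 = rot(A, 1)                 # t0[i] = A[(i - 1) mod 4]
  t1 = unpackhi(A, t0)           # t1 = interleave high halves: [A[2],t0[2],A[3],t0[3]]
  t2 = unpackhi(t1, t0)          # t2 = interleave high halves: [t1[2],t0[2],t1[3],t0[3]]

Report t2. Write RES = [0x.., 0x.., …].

  t0: 97 2d 10 10
  t1: 10 10 97 10
  t2: 97 10 10 10

RES = [ 0x97  0x10  0x10  0x10 ]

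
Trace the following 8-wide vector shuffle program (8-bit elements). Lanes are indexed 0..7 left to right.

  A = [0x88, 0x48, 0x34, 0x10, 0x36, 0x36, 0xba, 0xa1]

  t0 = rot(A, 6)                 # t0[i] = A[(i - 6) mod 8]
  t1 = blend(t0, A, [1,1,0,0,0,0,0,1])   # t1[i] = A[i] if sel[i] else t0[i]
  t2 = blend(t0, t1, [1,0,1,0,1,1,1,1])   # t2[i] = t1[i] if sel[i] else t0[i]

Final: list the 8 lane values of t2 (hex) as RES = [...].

t0 = [0x34, 0x10, 0x36, 0x36, 0xba, 0xa1, 0x88, 0x48]
t1 = [0x88, 0x48, 0x36, 0x36, 0xba, 0xa1, 0x88, 0xa1]
t2 = [0x88, 0x10, 0x36, 0x36, 0xba, 0xa1, 0x88, 0xa1]

RES = [ 0x88  0x10  0x36  0x36  0xba  0xa1  0x88  0xa1 ]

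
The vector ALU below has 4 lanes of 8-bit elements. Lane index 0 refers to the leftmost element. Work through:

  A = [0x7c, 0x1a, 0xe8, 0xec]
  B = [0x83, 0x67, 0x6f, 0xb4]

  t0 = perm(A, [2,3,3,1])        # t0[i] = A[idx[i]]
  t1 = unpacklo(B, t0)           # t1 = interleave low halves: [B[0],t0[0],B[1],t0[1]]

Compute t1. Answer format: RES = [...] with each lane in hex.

RES = [0x83, 0xe8, 0x67, 0xec]

→ t0 |e8|ec|ec|1a|
→ t1 |83|e8|67|ec|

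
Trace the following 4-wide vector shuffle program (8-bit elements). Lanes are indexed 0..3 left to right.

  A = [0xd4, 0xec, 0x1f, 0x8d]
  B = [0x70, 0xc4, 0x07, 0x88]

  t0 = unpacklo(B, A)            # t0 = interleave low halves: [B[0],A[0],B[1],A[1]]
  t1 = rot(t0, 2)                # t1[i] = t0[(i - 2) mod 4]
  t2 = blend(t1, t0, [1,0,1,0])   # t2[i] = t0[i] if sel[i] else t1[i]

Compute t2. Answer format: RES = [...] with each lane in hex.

  t0: 70 d4 c4 ec
  t1: c4 ec 70 d4
  t2: 70 ec c4 d4

RES = [0x70, 0xec, 0xc4, 0xd4]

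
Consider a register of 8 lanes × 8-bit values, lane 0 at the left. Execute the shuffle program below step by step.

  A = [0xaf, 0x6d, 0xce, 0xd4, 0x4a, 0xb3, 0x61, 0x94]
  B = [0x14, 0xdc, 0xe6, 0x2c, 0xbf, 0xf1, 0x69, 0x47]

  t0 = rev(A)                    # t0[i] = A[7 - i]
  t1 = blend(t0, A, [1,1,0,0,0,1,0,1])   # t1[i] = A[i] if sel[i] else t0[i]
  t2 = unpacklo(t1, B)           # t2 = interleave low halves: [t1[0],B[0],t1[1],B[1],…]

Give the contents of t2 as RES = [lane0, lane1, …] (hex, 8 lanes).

RES = [0xaf, 0x14, 0x6d, 0xdc, 0xb3, 0xe6, 0x4a, 0x2c]

t0 = [0x94, 0x61, 0xb3, 0x4a, 0xd4, 0xce, 0x6d, 0xaf]
t1 = [0xaf, 0x6d, 0xb3, 0x4a, 0xd4, 0xb3, 0x6d, 0x94]
t2 = [0xaf, 0x14, 0x6d, 0xdc, 0xb3, 0xe6, 0x4a, 0x2c]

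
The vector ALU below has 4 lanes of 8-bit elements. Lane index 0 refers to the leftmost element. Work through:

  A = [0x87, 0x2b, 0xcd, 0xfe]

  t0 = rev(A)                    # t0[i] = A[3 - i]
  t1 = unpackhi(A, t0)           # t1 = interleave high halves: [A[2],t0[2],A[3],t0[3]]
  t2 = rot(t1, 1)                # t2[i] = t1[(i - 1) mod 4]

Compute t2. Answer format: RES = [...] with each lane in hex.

→ t0 |fe|cd|2b|87|
→ t1 |cd|2b|fe|87|
→ t2 |87|cd|2b|fe|

RES = [0x87, 0xcd, 0x2b, 0xfe]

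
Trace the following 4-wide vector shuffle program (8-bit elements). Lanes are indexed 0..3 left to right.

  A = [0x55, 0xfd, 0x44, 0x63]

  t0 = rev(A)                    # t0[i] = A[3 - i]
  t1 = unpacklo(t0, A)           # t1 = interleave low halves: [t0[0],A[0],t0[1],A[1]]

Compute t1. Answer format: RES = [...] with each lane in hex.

  t0: 63 44 fd 55
  t1: 63 55 44 fd

RES = [ 0x63  0x55  0x44  0xfd ]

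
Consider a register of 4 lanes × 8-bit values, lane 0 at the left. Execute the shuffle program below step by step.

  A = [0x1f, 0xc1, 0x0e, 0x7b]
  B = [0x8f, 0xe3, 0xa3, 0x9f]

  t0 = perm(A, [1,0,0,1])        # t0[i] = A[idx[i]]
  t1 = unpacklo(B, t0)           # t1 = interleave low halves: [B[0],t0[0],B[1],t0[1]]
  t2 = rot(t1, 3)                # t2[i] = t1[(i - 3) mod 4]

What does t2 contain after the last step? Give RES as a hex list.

t0 = [0xc1, 0x1f, 0x1f, 0xc1]
t1 = [0x8f, 0xc1, 0xe3, 0x1f]
t2 = [0xc1, 0xe3, 0x1f, 0x8f]

RES = [0xc1, 0xe3, 0x1f, 0x8f]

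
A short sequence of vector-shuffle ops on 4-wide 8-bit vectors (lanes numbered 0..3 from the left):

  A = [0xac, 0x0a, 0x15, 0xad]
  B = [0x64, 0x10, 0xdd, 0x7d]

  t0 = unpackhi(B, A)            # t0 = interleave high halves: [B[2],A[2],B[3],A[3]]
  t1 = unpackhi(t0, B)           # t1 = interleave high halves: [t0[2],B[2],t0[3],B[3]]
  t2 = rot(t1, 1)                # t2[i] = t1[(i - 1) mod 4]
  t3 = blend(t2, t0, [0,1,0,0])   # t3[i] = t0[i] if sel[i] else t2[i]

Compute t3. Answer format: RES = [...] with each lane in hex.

RES = [0x7d, 0x15, 0xdd, 0xad]

→ t0 |dd|15|7d|ad|
→ t1 |7d|dd|ad|7d|
→ t2 |7d|7d|dd|ad|
→ t3 |7d|15|dd|ad|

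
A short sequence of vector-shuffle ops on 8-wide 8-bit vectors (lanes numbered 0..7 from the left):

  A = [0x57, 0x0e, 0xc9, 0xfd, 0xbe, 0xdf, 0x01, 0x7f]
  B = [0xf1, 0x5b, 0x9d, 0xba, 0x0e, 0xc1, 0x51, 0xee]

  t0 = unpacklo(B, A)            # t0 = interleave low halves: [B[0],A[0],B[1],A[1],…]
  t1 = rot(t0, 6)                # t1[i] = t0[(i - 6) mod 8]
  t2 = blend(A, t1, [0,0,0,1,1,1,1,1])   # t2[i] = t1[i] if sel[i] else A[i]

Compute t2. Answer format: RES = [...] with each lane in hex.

RES = [ 0x57  0x0e  0xc9  0xc9  0xba  0xfd  0xf1  0x57 ]

→ t0 |f1|57|5b|0e|9d|c9|ba|fd|
→ t1 |5b|0e|9d|c9|ba|fd|f1|57|
→ t2 |57|0e|c9|c9|ba|fd|f1|57|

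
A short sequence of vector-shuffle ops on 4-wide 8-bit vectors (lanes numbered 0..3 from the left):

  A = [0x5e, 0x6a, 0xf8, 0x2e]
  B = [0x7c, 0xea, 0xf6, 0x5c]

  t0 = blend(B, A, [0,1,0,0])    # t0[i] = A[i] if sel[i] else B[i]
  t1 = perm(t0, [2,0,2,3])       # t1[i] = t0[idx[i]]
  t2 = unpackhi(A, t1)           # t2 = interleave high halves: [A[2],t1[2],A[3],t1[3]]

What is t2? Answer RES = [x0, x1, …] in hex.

t0 = [0x7c, 0x6a, 0xf6, 0x5c]
t1 = [0xf6, 0x7c, 0xf6, 0x5c]
t2 = [0xf8, 0xf6, 0x2e, 0x5c]

RES = [0xf8, 0xf6, 0x2e, 0x5c]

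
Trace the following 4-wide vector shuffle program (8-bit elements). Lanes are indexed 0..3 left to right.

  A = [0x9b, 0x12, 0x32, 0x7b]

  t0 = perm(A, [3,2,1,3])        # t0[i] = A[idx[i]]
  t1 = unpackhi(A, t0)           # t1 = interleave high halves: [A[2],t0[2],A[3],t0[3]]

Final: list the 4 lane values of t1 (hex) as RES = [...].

RES = [ 0x32  0x12  0x7b  0x7b ]

  t0: 7b 32 12 7b
  t1: 32 12 7b 7b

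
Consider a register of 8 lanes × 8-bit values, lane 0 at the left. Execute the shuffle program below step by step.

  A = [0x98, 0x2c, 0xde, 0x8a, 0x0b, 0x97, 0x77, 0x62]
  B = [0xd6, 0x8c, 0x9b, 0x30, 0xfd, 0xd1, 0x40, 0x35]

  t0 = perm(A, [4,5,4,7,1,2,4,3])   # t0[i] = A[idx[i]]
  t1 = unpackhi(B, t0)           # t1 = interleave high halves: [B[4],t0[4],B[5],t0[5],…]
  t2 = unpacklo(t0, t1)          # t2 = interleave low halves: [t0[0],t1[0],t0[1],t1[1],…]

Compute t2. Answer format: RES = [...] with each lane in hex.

RES = [ 0x0b  0xfd  0x97  0x2c  0x0b  0xd1  0x62  0xde ]

  t0: 0b 97 0b 62 2c de 0b 8a
  t1: fd 2c d1 de 40 0b 35 8a
  t2: 0b fd 97 2c 0b d1 62 de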